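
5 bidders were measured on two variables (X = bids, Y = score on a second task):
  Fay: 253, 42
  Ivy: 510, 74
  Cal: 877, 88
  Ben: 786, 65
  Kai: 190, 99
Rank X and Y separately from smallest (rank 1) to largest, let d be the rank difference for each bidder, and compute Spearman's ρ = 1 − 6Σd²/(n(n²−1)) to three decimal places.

-0.100

Ranks of variable 1: 2, 3, 5, 4, 1
Ranks of variable 2: 1, 3, 4, 2, 5
d = r₁ − r₂: 1, 0, 1, 2, -4
d²: 1, 0, 1, 4, 16; Σd² = 22
ρ = 1 − 6·22/(5·24) = 1 − 132/120 = -0.100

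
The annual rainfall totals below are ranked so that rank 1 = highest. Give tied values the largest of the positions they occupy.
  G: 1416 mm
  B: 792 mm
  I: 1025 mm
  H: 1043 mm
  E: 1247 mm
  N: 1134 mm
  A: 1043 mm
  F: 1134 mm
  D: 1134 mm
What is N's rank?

5

Sorted (descending): 1416, 1247, 1134, 1134, 1134, 1043, 1043, 1025, 792
The 3 values of 1134 occupy positions 3–5 → each gets rank 5.
The 2 values of 1043 occupy positions 6–7 → each gets rank 7.
N has value 1134 mm → rank 5.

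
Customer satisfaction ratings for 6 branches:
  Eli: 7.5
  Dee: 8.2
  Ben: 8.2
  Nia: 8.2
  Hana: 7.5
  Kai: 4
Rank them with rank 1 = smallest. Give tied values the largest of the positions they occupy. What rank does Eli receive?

3

Sorted (ascending): 4, 7.5, 7.5, 8.2, 8.2, 8.2
The 2 values of 7.5 occupy positions 2–3 → each gets rank 3.
The 3 values of 8.2 occupy positions 4–6 → each gets rank 6.
Eli has value 7.5 → rank 3.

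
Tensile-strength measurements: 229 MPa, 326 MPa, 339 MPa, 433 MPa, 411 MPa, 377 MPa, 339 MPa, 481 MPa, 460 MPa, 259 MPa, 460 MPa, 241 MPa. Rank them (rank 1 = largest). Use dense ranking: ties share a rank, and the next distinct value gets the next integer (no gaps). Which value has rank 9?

241

Sorted (descending): 481, 460, 460, 433, 411, 377, 339, 339, 326, 259, 241, 229
The 2 values of 460 share dense rank 2.
The 2 values of 339 share dense rank 6.
Remaining distinct values take the next consecutive integers.
Rank 9 → value 241.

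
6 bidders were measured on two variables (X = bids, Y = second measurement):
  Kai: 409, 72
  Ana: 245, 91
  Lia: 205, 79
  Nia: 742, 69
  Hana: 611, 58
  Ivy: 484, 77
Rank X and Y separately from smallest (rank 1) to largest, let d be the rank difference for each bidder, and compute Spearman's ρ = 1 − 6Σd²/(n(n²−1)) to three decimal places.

Ranks of variable 1: 3, 2, 1, 6, 5, 4
Ranks of variable 2: 3, 6, 5, 2, 1, 4
d = r₁ − r₂: 0, -4, -4, 4, 4, 0
d²: 0, 16, 16, 16, 16, 0; Σd² = 64
ρ = 1 − 6·64/(6·35) = 1 − 384/210 = -0.829

-0.829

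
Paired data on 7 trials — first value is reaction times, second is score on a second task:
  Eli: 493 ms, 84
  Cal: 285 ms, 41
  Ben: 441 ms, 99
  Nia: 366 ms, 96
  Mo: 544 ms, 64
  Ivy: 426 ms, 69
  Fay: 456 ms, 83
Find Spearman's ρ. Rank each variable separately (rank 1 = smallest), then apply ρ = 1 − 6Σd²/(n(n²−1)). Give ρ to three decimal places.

Ranks of variable 1: 6, 1, 4, 2, 7, 3, 5
Ranks of variable 2: 5, 1, 7, 6, 2, 3, 4
d = r₁ − r₂: 1, 0, -3, -4, 5, 0, 1
d²: 1, 0, 9, 16, 25, 0, 1; Σd² = 52
ρ = 1 − 6·52/(7·48) = 1 − 312/336 = 0.071

0.071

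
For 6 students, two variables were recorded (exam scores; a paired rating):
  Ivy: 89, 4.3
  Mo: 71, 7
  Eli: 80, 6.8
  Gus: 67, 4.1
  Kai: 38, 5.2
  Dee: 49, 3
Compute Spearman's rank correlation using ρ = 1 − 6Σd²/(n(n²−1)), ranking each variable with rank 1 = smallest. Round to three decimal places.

Ranks of variable 1: 6, 4, 5, 3, 1, 2
Ranks of variable 2: 3, 6, 5, 2, 4, 1
d = r₁ − r₂: 3, -2, 0, 1, -3, 1
d²: 9, 4, 0, 1, 9, 1; Σd² = 24
ρ = 1 − 6·24/(6·35) = 1 − 144/210 = 0.314

0.314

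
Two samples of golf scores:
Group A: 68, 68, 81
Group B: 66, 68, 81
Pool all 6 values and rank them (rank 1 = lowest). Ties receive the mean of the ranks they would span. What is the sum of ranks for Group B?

9.5

Sorted (ascending): 66, 68, 68, 68, 81, 81
The 3 values of 68 occupy positions 2–4 → average rank 3.
The 2 values of 81 occupy positions 5–6 → average rank (5+6)/2 = 5.5.
Group B values → pooled ranks: 66→1, 68→3, 81→5.5
Rank sum = 1 + 3 + 5.5 = 9.5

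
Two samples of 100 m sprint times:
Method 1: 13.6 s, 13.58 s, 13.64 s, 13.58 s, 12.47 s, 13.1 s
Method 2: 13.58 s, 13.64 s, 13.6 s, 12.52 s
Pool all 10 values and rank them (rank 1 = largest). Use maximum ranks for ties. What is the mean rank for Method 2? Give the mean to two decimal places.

5.50

Sorted (descending): 13.64, 13.64, 13.6, 13.6, 13.58, 13.58, 13.58, 13.1, 12.52, 12.47
The 2 values of 13.64 occupy positions 1–2 → each gets rank 2.
The 2 values of 13.6 occupy positions 3–4 → each gets rank 4.
The 3 values of 13.58 occupy positions 5–7 → each gets rank 7.
Method 2 values → pooled ranks: 13.58→7, 13.64→2, 13.6→4, 12.52→9
Mean rank = (7 + 2 + 4 + 9) / 4 = 5.50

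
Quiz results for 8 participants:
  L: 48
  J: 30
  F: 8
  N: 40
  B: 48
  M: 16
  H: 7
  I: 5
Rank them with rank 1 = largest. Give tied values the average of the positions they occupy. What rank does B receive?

1.5

Sorted (descending): 48, 48, 40, 30, 16, 8, 7, 5
The 2 values of 48 occupy positions 1–2 → average rank (1+2)/2 = 1.5.
B has value 48 → rank 1.5.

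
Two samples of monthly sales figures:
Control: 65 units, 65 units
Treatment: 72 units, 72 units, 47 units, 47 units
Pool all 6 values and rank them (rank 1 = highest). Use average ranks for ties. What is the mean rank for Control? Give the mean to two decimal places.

3.50

Sorted (descending): 72, 72, 65, 65, 47, 47
The 2 values of 72 occupy positions 1–2 → average rank (1+2)/2 = 1.5.
The 2 values of 65 occupy positions 3–4 → average rank (3+4)/2 = 3.5.
The 2 values of 47 occupy positions 5–6 → average rank (5+6)/2 = 5.5.
Control values → pooled ranks: 65→3.5, 65→3.5
Mean rank = (3.5 + 3.5) / 2 = 3.50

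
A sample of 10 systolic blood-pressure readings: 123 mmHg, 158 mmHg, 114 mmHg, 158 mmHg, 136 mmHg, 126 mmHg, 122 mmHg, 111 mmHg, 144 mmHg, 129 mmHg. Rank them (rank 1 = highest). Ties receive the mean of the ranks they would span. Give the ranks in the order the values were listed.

7, 1.5, 9, 1.5, 4, 6, 8, 10, 3, 5

Sorted (descending): 158, 158, 144, 136, 129, 126, 123, 122, 114, 111
The 2 values of 158 occupy positions 1–2 → average rank (1+2)/2 = 1.5.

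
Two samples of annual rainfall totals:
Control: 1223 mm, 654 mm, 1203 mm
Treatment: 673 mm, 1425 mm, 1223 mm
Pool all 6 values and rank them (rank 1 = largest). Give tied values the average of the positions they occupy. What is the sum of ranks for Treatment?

Sorted (descending): 1425, 1223, 1223, 1203, 673, 654
The 2 values of 1223 occupy positions 2–3 → average rank (2+3)/2 = 2.5.
Treatment values → pooled ranks: 673→5, 1425→1, 1223→2.5
Rank sum = 5 + 1 + 2.5 = 8.5

8.5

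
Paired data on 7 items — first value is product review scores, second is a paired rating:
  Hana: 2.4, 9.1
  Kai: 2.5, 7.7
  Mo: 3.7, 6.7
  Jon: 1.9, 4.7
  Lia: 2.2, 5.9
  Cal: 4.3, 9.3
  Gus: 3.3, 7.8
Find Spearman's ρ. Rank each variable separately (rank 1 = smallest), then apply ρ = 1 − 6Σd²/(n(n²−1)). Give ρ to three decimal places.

0.679

Ranks of variable 1: 3, 4, 6, 1, 2, 7, 5
Ranks of variable 2: 6, 4, 3, 1, 2, 7, 5
d = r₁ − r₂: -3, 0, 3, 0, 0, 0, 0
d²: 9, 0, 9, 0, 0, 0, 0; Σd² = 18
ρ = 1 − 6·18/(7·48) = 1 − 108/336 = 0.679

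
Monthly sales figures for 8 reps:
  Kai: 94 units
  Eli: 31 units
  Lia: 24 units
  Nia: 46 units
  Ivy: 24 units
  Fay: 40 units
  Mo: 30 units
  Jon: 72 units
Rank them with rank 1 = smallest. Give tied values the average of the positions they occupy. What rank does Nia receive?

Sorted (ascending): 24, 24, 30, 31, 40, 46, 72, 94
The 2 values of 24 occupy positions 1–2 → average rank (1+2)/2 = 1.5.
Nia has value 46 units → rank 6.

6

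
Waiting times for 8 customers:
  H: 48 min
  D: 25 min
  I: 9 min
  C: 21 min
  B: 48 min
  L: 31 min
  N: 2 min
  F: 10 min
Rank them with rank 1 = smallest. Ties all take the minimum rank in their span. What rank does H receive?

Sorted (ascending): 2, 9, 10, 21, 25, 31, 48, 48
The 2 values of 48 occupy positions 7–8 → each gets rank 7.
H has value 48 min → rank 7.

7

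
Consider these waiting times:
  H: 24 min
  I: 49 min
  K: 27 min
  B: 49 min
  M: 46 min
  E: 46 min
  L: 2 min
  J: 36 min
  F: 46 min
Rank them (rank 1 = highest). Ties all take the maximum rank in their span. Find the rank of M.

5

Sorted (descending): 49, 49, 46, 46, 46, 36, 27, 24, 2
The 2 values of 49 occupy positions 1–2 → each gets rank 2.
The 3 values of 46 occupy positions 3–5 → each gets rank 5.
M has value 46 min → rank 5.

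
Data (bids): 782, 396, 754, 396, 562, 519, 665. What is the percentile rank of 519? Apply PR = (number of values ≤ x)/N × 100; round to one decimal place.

N = 7.
Strictly below 519: 2. Equal to 519: 1.
PR = 3/7 × 100 = 42.9

42.9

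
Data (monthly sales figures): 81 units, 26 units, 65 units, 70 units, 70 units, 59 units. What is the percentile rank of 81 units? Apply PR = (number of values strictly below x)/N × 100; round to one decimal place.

N = 6.
Strictly below 81: 5. Equal to 81: 1.
PR = 5/6 × 100 = 83.3

83.3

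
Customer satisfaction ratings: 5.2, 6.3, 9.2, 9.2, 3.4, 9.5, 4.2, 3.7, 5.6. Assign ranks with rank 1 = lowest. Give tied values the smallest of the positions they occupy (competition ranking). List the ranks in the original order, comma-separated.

4, 6, 7, 7, 1, 9, 3, 2, 5

Sorted (ascending): 3.4, 3.7, 4.2, 5.2, 5.6, 6.3, 9.2, 9.2, 9.5
The 2 values of 9.2 occupy positions 7–8 → each gets rank 7.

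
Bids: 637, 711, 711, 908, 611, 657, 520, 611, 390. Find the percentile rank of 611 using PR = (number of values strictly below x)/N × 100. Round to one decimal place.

N = 9.
Strictly below 611: 2. Equal to 611: 2.
PR = 2/9 × 100 = 22.2

22.2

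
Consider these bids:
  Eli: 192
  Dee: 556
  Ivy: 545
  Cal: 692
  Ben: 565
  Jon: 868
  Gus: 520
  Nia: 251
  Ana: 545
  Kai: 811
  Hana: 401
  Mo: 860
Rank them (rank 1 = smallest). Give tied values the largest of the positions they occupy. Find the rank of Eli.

Sorted (ascending): 192, 251, 401, 520, 545, 545, 556, 565, 692, 811, 860, 868
The 2 values of 545 occupy positions 5–6 → each gets rank 6.
Eli has value 192 → rank 1.

1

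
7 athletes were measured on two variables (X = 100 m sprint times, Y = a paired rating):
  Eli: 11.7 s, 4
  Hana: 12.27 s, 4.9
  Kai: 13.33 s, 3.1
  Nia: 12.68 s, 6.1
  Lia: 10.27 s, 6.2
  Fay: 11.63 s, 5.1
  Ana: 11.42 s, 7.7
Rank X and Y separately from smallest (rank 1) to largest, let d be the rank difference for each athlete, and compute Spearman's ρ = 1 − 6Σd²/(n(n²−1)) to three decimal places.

Ranks of variable 1: 4, 5, 7, 6, 1, 3, 2
Ranks of variable 2: 2, 3, 1, 5, 6, 4, 7
d = r₁ − r₂: 2, 2, 6, 1, -5, -1, -5
d²: 4, 4, 36, 1, 25, 1, 25; Σd² = 96
ρ = 1 − 6·96/(7·48) = 1 − 576/336 = -0.714

-0.714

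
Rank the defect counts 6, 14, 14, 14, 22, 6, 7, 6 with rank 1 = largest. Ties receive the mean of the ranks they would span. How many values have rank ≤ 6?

Sorted (descending): 22, 14, 14, 14, 7, 6, 6, 6
The 3 values of 14 occupy positions 2–4 → average rank 3.
The 3 values of 6 occupy positions 6–8 → average rank 7.
Ranks ≤ 6: {1, 3, 3, 3, 5} → 5 values.

5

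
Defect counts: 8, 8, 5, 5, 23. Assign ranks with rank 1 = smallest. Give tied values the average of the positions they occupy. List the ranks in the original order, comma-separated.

Sorted (ascending): 5, 5, 8, 8, 23
The 2 values of 5 occupy positions 1–2 → average rank (1+2)/2 = 1.5.
The 2 values of 8 occupy positions 3–4 → average rank (3+4)/2 = 3.5.

3.5, 3.5, 1.5, 1.5, 5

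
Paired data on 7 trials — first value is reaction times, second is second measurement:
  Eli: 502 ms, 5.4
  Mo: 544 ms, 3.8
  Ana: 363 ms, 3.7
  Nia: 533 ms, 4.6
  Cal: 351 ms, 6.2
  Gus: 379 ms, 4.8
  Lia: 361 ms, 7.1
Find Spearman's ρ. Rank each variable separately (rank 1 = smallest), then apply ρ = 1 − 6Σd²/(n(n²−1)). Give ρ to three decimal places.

Ranks of variable 1: 5, 7, 3, 6, 1, 4, 2
Ranks of variable 2: 5, 2, 1, 3, 6, 4, 7
d = r₁ − r₂: 0, 5, 2, 3, -5, 0, -5
d²: 0, 25, 4, 9, 25, 0, 25; Σd² = 88
ρ = 1 − 6·88/(7·48) = 1 − 528/336 = -0.571

-0.571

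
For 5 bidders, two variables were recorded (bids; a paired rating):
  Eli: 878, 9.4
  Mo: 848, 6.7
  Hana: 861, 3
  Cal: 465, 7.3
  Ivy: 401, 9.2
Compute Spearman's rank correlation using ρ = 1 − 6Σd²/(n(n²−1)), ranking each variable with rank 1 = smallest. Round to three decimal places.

Ranks of variable 1: 5, 3, 4, 2, 1
Ranks of variable 2: 5, 2, 1, 3, 4
d = r₁ − r₂: 0, 1, 3, -1, -3
d²: 0, 1, 9, 1, 9; Σd² = 20
ρ = 1 − 6·20/(5·24) = 1 − 120/120 = 0.000

0.000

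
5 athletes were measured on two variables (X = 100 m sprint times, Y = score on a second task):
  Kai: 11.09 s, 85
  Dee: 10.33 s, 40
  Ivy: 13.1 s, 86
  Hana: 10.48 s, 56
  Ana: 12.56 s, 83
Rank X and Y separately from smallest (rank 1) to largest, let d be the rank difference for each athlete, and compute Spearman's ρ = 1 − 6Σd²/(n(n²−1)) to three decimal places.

0.900

Ranks of variable 1: 3, 1, 5, 2, 4
Ranks of variable 2: 4, 1, 5, 2, 3
d = r₁ − r₂: -1, 0, 0, 0, 1
d²: 1, 0, 0, 0, 1; Σd² = 2
ρ = 1 − 6·2/(5·24) = 1 − 12/120 = 0.900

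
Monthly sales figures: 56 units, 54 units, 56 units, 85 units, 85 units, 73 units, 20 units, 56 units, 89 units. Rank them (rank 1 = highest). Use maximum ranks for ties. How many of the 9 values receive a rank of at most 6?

4

Sorted (descending): 89, 85, 85, 73, 56, 56, 56, 54, 20
The 2 values of 85 occupy positions 2–3 → each gets rank 3.
The 3 values of 56 occupy positions 5–7 → each gets rank 7.
Ranks ≤ 6: {1, 3, 3, 4} → 4 values.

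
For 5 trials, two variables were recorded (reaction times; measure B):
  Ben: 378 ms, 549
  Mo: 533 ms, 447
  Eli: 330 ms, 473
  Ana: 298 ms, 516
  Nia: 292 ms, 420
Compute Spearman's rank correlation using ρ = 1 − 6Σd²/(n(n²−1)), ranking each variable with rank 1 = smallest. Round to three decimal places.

0.300

Ranks of variable 1: 4, 5, 3, 2, 1
Ranks of variable 2: 5, 2, 3, 4, 1
d = r₁ − r₂: -1, 3, 0, -2, 0
d²: 1, 9, 0, 4, 0; Σd² = 14
ρ = 1 − 6·14/(5·24) = 1 − 84/120 = 0.300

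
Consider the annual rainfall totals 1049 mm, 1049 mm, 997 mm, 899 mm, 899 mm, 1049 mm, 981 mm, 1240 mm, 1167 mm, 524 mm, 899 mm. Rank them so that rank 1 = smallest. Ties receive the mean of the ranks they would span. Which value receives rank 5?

981

Sorted (ascending): 524, 899, 899, 899, 981, 997, 1049, 1049, 1049, 1167, 1240
The 3 values of 899 occupy positions 2–4 → average rank 3.
The 3 values of 1049 occupy positions 7–9 → average rank 8.
Rank 5 → value 981.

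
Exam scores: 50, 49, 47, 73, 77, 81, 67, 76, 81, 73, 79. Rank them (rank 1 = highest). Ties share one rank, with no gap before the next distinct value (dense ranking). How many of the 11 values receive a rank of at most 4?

5

Sorted (descending): 81, 81, 79, 77, 76, 73, 73, 67, 50, 49, 47
The 2 values of 81 share dense rank 1.
The 2 values of 73 share dense rank 5.
Remaining distinct values take the next consecutive integers.
Ranks ≤ 4: {1, 1, 2, 3, 4} → 5 values.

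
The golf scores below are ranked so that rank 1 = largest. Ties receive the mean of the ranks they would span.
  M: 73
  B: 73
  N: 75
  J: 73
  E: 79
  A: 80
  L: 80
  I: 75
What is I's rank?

Sorted (descending): 80, 80, 79, 75, 75, 73, 73, 73
The 2 values of 80 occupy positions 1–2 → average rank (1+2)/2 = 1.5.
The 2 values of 75 occupy positions 4–5 → average rank (4+5)/2 = 4.5.
The 3 values of 73 occupy positions 6–8 → average rank 7.
I has value 75 → rank 4.5.

4.5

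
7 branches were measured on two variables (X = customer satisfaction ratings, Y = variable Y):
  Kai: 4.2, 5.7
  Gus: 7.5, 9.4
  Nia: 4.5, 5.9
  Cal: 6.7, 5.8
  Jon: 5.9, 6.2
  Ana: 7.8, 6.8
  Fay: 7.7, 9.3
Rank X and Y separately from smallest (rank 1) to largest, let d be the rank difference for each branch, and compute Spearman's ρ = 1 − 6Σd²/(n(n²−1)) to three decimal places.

0.750

Ranks of variable 1: 1, 5, 2, 4, 3, 7, 6
Ranks of variable 2: 1, 7, 3, 2, 4, 5, 6
d = r₁ − r₂: 0, -2, -1, 2, -1, 2, 0
d²: 0, 4, 1, 4, 1, 4, 0; Σd² = 14
ρ = 1 − 6·14/(7·48) = 1 − 84/336 = 0.750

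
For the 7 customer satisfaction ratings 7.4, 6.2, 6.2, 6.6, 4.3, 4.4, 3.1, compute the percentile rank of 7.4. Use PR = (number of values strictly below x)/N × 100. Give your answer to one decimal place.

N = 7.
Strictly below 7.4: 6. Equal to 7.4: 1.
PR = 6/7 × 100 = 85.7

85.7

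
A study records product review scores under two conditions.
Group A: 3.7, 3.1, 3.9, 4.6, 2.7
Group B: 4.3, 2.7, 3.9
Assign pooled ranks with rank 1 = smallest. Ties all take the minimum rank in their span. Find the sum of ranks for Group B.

13

Sorted (ascending): 2.7, 2.7, 3.1, 3.7, 3.9, 3.9, 4.3, 4.6
The 2 values of 2.7 occupy positions 1–2 → each gets rank 1.
The 2 values of 3.9 occupy positions 5–6 → each gets rank 5.
Group B values → pooled ranks: 4.3→7, 2.7→1, 3.9→5
Rank sum = 7 + 1 + 5 = 13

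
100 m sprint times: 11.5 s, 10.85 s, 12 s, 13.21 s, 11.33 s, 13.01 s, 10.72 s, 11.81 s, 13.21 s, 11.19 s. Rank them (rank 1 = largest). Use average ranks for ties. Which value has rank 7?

Sorted (descending): 13.21, 13.21, 13.01, 12, 11.81, 11.5, 11.33, 11.19, 10.85, 10.72
The 2 values of 13.21 occupy positions 1–2 → average rank (1+2)/2 = 1.5.
Rank 7 → value 11.33.

11.33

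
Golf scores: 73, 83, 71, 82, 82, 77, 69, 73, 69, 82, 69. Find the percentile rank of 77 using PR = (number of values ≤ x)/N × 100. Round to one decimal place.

N = 11.
Strictly below 77: 6. Equal to 77: 1.
PR = 7/11 × 100 = 63.6

63.6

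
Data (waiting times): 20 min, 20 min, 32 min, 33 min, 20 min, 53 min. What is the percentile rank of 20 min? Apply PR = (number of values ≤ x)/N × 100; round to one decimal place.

50.0

N = 6.
Strictly below 20: 0. Equal to 20: 3.
PR = 3/6 × 100 = 50.0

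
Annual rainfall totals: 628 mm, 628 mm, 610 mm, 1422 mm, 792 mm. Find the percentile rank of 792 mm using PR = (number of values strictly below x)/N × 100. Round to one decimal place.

N = 5.
Strictly below 792: 3. Equal to 792: 1.
PR = 3/5 × 100 = 60.0

60.0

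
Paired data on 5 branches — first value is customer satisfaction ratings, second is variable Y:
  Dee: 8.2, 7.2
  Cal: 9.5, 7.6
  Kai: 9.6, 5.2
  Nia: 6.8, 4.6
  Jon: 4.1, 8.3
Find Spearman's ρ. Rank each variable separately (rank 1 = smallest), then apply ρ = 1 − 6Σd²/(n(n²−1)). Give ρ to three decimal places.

-0.300

Ranks of variable 1: 3, 4, 5, 2, 1
Ranks of variable 2: 3, 4, 2, 1, 5
d = r₁ − r₂: 0, 0, 3, 1, -4
d²: 0, 0, 9, 1, 16; Σd² = 26
ρ = 1 − 6·26/(5·24) = 1 − 156/120 = -0.300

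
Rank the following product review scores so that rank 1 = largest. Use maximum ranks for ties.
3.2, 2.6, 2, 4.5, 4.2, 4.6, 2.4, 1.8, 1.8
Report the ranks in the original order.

Sorted (descending): 4.6, 4.5, 4.2, 3.2, 2.6, 2.4, 2, 1.8, 1.8
The 2 values of 1.8 occupy positions 8–9 → each gets rank 9.

4, 5, 7, 2, 3, 1, 6, 9, 9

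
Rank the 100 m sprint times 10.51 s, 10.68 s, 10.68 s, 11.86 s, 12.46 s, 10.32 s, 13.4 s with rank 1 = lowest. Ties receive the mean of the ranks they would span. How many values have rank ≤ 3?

Sorted (ascending): 10.32, 10.51, 10.68, 10.68, 11.86, 12.46, 13.4
The 2 values of 10.68 occupy positions 3–4 → average rank (3+4)/2 = 3.5.
Ranks ≤ 3: {1, 2} → 2 values.

2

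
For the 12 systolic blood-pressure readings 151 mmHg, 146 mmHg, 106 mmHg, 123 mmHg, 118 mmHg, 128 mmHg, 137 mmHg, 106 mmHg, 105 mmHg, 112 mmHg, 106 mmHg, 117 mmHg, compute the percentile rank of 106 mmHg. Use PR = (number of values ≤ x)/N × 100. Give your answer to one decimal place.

N = 12.
Strictly below 106: 1. Equal to 106: 3.
PR = 4/12 × 100 = 33.3

33.3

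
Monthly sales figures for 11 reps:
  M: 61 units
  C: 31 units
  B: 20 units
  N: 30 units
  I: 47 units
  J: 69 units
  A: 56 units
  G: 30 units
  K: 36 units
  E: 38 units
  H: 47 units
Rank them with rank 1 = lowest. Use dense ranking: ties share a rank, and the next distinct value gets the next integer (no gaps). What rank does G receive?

Sorted (ascending): 20, 30, 30, 31, 36, 38, 47, 47, 56, 61, 69
The 2 values of 30 share dense rank 2.
The 2 values of 47 share dense rank 6.
Remaining distinct values take the next consecutive integers.
G has value 30 units → rank 2.

2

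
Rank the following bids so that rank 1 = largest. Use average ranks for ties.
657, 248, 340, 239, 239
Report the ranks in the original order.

Sorted (descending): 657, 340, 248, 239, 239
The 2 values of 239 occupy positions 4–5 → average rank (4+5)/2 = 4.5.

1, 3, 2, 4.5, 4.5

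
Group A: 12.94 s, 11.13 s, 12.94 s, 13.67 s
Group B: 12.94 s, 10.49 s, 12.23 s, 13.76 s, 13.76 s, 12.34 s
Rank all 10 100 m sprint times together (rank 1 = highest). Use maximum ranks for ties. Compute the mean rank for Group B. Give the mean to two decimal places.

5.83

Sorted (descending): 13.76, 13.76, 13.67, 12.94, 12.94, 12.94, 12.34, 12.23, 11.13, 10.49
The 2 values of 13.76 occupy positions 1–2 → each gets rank 2.
The 3 values of 12.94 occupy positions 4–6 → each gets rank 6.
Group B values → pooled ranks: 12.94→6, 10.49→10, 12.23→8, 13.76→2, 13.76→2, 12.34→7
Mean rank = (6 + 10 + 8 + 2 + 2 + 7) / 6 = 5.83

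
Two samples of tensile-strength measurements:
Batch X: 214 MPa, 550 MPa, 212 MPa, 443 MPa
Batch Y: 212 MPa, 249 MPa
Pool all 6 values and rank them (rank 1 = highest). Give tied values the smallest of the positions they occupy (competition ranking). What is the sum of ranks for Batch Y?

8

Sorted (descending): 550, 443, 249, 214, 212, 212
The 2 values of 212 occupy positions 5–6 → each gets rank 5.
Batch Y values → pooled ranks: 212→5, 249→3
Rank sum = 5 + 3 = 8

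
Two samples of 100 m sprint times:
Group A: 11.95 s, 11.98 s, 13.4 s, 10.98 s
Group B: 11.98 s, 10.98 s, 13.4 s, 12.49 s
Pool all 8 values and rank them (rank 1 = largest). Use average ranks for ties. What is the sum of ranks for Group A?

19.5

Sorted (descending): 13.4, 13.4, 12.49, 11.98, 11.98, 11.95, 10.98, 10.98
The 2 values of 13.4 occupy positions 1–2 → average rank (1+2)/2 = 1.5.
The 2 values of 11.98 occupy positions 4–5 → average rank (4+5)/2 = 4.5.
The 2 values of 10.98 occupy positions 7–8 → average rank (7+8)/2 = 7.5.
Group A values → pooled ranks: 11.95→6, 11.98→4.5, 13.4→1.5, 10.98→7.5
Rank sum = 6 + 4.5 + 1.5 + 7.5 = 19.5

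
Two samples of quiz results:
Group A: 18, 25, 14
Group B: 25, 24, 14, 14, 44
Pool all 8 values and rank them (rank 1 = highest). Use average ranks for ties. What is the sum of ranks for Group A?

14.5

Sorted (descending): 44, 25, 25, 24, 18, 14, 14, 14
The 2 values of 25 occupy positions 2–3 → average rank (2+3)/2 = 2.5.
The 3 values of 14 occupy positions 6–8 → average rank 7.
Group A values → pooled ranks: 18→5, 25→2.5, 14→7
Rank sum = 5 + 2.5 + 7 = 14.5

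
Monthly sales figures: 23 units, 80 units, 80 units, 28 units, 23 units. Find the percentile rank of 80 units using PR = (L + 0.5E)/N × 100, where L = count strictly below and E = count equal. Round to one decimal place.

80.0

N = 5.
Strictly below 80: 3. Equal to 80: 2.
PR = (3 + 0.5·2)/5 × 100 = 80.0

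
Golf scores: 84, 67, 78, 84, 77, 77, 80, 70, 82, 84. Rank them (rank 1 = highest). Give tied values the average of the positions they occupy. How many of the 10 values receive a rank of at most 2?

3

Sorted (descending): 84, 84, 84, 82, 80, 78, 77, 77, 70, 67
The 3 values of 84 occupy positions 1–3 → average rank 2.
The 2 values of 77 occupy positions 7–8 → average rank (7+8)/2 = 7.5.
Ranks ≤ 2: {2, 2, 2} → 3 values.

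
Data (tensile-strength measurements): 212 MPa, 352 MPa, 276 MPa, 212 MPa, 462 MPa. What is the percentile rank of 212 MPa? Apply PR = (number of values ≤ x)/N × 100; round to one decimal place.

N = 5.
Strictly below 212: 0. Equal to 212: 2.
PR = 2/5 × 100 = 40.0

40.0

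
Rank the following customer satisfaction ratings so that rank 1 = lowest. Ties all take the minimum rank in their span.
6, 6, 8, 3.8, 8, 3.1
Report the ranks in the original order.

3, 3, 5, 2, 5, 1

Sorted (ascending): 3.1, 3.8, 6, 6, 8, 8
The 2 values of 6 occupy positions 3–4 → each gets rank 3.
The 2 values of 8 occupy positions 5–6 → each gets rank 5.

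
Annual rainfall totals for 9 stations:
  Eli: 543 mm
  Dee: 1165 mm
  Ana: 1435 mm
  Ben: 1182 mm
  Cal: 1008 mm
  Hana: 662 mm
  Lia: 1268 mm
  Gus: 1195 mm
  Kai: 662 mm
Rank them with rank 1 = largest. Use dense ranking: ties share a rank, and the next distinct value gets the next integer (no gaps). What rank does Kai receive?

7

Sorted (descending): 1435, 1268, 1195, 1182, 1165, 1008, 662, 662, 543
The 2 values of 662 share dense rank 7.
Remaining distinct values take the next consecutive integers.
Kai has value 662 mm → rank 7.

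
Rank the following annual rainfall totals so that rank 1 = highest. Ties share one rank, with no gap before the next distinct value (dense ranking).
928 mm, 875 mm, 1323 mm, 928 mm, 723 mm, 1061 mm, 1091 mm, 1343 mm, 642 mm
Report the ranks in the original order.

Sorted (descending): 1343, 1323, 1091, 1061, 928, 928, 875, 723, 642
The 2 values of 928 share dense rank 5.
Remaining distinct values take the next consecutive integers.

5, 6, 2, 5, 7, 4, 3, 1, 8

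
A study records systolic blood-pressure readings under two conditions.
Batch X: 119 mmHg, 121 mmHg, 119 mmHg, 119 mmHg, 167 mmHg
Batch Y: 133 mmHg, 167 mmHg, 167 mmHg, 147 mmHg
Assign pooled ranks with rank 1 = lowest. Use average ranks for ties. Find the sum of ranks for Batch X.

Sorted (ascending): 119, 119, 119, 121, 133, 147, 167, 167, 167
The 3 values of 119 occupy positions 1–3 → average rank 2.
The 3 values of 167 occupy positions 7–9 → average rank 8.
Batch X values → pooled ranks: 119→2, 121→4, 119→2, 119→2, 167→8
Rank sum = 2 + 4 + 2 + 2 + 8 = 18

18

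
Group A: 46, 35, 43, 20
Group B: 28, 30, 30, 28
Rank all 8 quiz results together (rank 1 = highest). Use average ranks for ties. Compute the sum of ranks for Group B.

Sorted (descending): 46, 43, 35, 30, 30, 28, 28, 20
The 2 values of 30 occupy positions 4–5 → average rank (4+5)/2 = 4.5.
The 2 values of 28 occupy positions 6–7 → average rank (6+7)/2 = 6.5.
Group B values → pooled ranks: 28→6.5, 30→4.5, 30→4.5, 28→6.5
Rank sum = 6.5 + 4.5 + 4.5 + 6.5 = 22

22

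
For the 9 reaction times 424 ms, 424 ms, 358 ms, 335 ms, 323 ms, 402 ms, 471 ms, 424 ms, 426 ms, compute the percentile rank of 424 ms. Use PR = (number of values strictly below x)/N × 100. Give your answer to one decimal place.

44.4

N = 9.
Strictly below 424: 4. Equal to 424: 3.
PR = 4/9 × 100 = 44.4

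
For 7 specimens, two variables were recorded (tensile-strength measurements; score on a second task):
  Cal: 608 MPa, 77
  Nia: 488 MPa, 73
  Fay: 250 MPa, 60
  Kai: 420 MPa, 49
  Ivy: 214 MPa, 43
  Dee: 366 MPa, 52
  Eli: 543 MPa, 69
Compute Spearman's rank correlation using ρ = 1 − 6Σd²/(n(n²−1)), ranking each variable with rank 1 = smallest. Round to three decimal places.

Ranks of variable 1: 7, 5, 2, 4, 1, 3, 6
Ranks of variable 2: 7, 6, 4, 2, 1, 3, 5
d = r₁ − r₂: 0, -1, -2, 2, 0, 0, 1
d²: 0, 1, 4, 4, 0, 0, 1; Σd² = 10
ρ = 1 − 6·10/(7·48) = 1 − 60/336 = 0.821

0.821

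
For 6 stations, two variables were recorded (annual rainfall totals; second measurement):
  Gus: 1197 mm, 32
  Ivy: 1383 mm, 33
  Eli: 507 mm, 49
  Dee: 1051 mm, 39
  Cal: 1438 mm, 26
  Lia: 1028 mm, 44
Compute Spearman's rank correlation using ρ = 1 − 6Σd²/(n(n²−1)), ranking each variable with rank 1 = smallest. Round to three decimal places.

-0.943

Ranks of variable 1: 4, 5, 1, 3, 6, 2
Ranks of variable 2: 2, 3, 6, 4, 1, 5
d = r₁ − r₂: 2, 2, -5, -1, 5, -3
d²: 4, 4, 25, 1, 25, 9; Σd² = 68
ρ = 1 − 6·68/(6·35) = 1 − 408/210 = -0.943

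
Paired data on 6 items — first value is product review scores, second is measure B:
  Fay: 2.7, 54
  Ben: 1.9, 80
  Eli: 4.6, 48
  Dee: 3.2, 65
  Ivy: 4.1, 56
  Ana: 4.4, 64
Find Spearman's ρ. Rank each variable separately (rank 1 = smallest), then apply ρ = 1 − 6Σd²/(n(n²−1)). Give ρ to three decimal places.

Ranks of variable 1: 2, 1, 6, 3, 4, 5
Ranks of variable 2: 2, 6, 1, 5, 3, 4
d = r₁ − r₂: 0, -5, 5, -2, 1, 1
d²: 0, 25, 25, 4, 1, 1; Σd² = 56
ρ = 1 − 6·56/(6·35) = 1 − 336/210 = -0.600

-0.600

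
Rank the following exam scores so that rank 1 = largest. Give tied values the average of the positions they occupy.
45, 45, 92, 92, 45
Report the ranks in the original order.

4, 4, 1.5, 1.5, 4

Sorted (descending): 92, 92, 45, 45, 45
The 2 values of 92 occupy positions 1–2 → average rank (1+2)/2 = 1.5.
The 3 values of 45 occupy positions 3–5 → average rank 4.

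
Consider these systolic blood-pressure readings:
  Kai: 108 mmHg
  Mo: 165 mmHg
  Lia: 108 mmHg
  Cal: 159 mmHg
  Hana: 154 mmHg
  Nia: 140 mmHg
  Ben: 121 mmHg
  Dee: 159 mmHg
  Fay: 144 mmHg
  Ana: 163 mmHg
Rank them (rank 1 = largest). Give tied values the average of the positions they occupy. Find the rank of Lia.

Sorted (descending): 165, 163, 159, 159, 154, 144, 140, 121, 108, 108
The 2 values of 159 occupy positions 3–4 → average rank (3+4)/2 = 3.5.
The 2 values of 108 occupy positions 9–10 → average rank (9+10)/2 = 9.5.
Lia has value 108 mmHg → rank 9.5.

9.5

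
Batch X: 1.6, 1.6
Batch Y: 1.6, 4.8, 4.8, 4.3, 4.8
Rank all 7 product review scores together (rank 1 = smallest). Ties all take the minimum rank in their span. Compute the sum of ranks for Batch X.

Sorted (ascending): 1.6, 1.6, 1.6, 4.3, 4.8, 4.8, 4.8
The 3 values of 1.6 occupy positions 1–3 → each gets rank 1.
The 3 values of 4.8 occupy positions 5–7 → each gets rank 5.
Batch X values → pooled ranks: 1.6→1, 1.6→1
Rank sum = 1 + 1 = 2

2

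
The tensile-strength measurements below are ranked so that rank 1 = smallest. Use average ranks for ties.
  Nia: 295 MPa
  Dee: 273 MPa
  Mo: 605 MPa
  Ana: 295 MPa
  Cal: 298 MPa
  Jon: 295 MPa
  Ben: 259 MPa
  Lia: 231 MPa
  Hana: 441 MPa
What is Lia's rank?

Sorted (ascending): 231, 259, 273, 295, 295, 295, 298, 441, 605
The 3 values of 295 occupy positions 4–6 → average rank 5.
Lia has value 231 MPa → rank 1.

1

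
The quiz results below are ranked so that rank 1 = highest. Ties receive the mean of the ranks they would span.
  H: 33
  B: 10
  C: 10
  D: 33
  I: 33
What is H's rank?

Sorted (descending): 33, 33, 33, 10, 10
The 3 values of 33 occupy positions 1–3 → average rank 2.
The 2 values of 10 occupy positions 4–5 → average rank (4+5)/2 = 4.5.
H has value 33 → rank 2.

2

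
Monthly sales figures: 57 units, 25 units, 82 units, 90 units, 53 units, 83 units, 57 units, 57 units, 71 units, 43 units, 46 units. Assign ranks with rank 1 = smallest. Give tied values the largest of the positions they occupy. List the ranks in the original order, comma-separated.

7, 1, 9, 11, 4, 10, 7, 7, 8, 2, 3

Sorted (ascending): 25, 43, 46, 53, 57, 57, 57, 71, 82, 83, 90
The 3 values of 57 occupy positions 5–7 → each gets rank 7.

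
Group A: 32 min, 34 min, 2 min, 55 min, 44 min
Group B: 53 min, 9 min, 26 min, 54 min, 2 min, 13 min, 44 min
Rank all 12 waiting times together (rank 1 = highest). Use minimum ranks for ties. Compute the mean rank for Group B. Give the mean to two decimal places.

6.71

Sorted (descending): 55, 54, 53, 44, 44, 34, 32, 26, 13, 9, 2, 2
The 2 values of 44 occupy positions 4–5 → each gets rank 4.
The 2 values of 2 occupy positions 11–12 → each gets rank 11.
Group B values → pooled ranks: 53→3, 9→10, 26→8, 54→2, 2→11, 13→9, 44→4
Mean rank = (3 + 10 + 8 + 2 + 11 + 9 + 4) / 7 = 6.71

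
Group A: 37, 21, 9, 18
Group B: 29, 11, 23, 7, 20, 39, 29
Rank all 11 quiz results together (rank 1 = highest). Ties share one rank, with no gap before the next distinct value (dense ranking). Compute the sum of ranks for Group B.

Sorted (descending): 39, 37, 29, 29, 23, 21, 20, 18, 11, 9, 7
The 2 values of 29 share dense rank 3.
Remaining distinct values take the next consecutive integers.
Group B values → pooled ranks: 29→3, 11→8, 23→4, 7→10, 20→6, 39→1, 29→3
Rank sum = 3 + 8 + 4 + 10 + 6 + 1 + 3 = 35

35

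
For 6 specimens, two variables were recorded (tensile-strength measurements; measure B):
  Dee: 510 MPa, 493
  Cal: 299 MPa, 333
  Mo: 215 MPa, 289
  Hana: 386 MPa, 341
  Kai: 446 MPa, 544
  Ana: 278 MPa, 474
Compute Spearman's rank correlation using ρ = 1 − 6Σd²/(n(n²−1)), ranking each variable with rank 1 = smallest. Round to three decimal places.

0.771

Ranks of variable 1: 6, 3, 1, 4, 5, 2
Ranks of variable 2: 5, 2, 1, 3, 6, 4
d = r₁ − r₂: 1, 1, 0, 1, -1, -2
d²: 1, 1, 0, 1, 1, 4; Σd² = 8
ρ = 1 − 6·8/(6·35) = 1 − 48/210 = 0.771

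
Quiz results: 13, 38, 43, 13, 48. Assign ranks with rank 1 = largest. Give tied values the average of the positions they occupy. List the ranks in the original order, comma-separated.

4.5, 3, 2, 4.5, 1

Sorted (descending): 48, 43, 38, 13, 13
The 2 values of 13 occupy positions 4–5 → average rank (4+5)/2 = 4.5.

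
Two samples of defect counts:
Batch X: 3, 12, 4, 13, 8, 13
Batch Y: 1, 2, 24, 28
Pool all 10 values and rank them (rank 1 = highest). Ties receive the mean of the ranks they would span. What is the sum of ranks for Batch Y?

22

Sorted (descending): 28, 24, 13, 13, 12, 8, 4, 3, 2, 1
The 2 values of 13 occupy positions 3–4 → average rank (3+4)/2 = 3.5.
Batch Y values → pooled ranks: 1→10, 2→9, 24→2, 28→1
Rank sum = 10 + 9 + 2 + 1 = 22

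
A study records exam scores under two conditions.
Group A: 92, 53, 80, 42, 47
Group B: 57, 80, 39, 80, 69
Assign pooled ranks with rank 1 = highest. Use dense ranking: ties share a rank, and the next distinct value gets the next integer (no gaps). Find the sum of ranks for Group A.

21

Sorted (descending): 92, 80, 80, 80, 69, 57, 53, 47, 42, 39
The 3 values of 80 share dense rank 2.
Remaining distinct values take the next consecutive integers.
Group A values → pooled ranks: 92→1, 53→5, 80→2, 42→7, 47→6
Rank sum = 1 + 5 + 2 + 7 + 6 = 21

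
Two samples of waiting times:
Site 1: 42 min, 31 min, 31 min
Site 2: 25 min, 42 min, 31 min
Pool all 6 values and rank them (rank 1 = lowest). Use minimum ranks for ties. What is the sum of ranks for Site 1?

Sorted (ascending): 25, 31, 31, 31, 42, 42
The 3 values of 31 occupy positions 2–4 → each gets rank 2.
The 2 values of 42 occupy positions 5–6 → each gets rank 5.
Site 1 values → pooled ranks: 42→5, 31→2, 31→2
Rank sum = 5 + 2 + 2 = 9

9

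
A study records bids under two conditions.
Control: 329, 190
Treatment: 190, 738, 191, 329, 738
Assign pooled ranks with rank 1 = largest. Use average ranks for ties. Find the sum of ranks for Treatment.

Sorted (descending): 738, 738, 329, 329, 191, 190, 190
The 2 values of 738 occupy positions 1–2 → average rank (1+2)/2 = 1.5.
The 2 values of 329 occupy positions 3–4 → average rank (3+4)/2 = 3.5.
The 2 values of 190 occupy positions 6–7 → average rank (6+7)/2 = 6.5.
Treatment values → pooled ranks: 190→6.5, 738→1.5, 191→5, 329→3.5, 738→1.5
Rank sum = 6.5 + 1.5 + 5 + 3.5 + 1.5 = 18

18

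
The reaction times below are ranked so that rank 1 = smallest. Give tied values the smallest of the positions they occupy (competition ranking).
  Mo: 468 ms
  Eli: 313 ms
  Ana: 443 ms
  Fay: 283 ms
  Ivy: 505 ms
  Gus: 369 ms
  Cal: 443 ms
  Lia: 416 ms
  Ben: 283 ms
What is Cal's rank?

Sorted (ascending): 283, 283, 313, 369, 416, 443, 443, 468, 505
The 2 values of 283 occupy positions 1–2 → each gets rank 1.
The 2 values of 443 occupy positions 6–7 → each gets rank 6.
Cal has value 443 ms → rank 6.

6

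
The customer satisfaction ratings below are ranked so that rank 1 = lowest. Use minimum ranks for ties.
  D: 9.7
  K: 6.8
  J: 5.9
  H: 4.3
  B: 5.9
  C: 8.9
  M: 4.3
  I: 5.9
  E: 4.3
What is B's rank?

Sorted (ascending): 4.3, 4.3, 4.3, 5.9, 5.9, 5.9, 6.8, 8.9, 9.7
The 3 values of 4.3 occupy positions 1–3 → each gets rank 1.
The 3 values of 5.9 occupy positions 4–6 → each gets rank 4.
B has value 5.9 → rank 4.

4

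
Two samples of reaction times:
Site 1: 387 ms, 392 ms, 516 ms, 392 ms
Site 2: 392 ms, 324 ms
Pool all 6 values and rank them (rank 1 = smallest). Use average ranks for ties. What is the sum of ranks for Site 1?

Sorted (ascending): 324, 387, 392, 392, 392, 516
The 3 values of 392 occupy positions 3–5 → average rank 4.
Site 1 values → pooled ranks: 387→2, 392→4, 516→6, 392→4
Rank sum = 2 + 4 + 6 + 4 = 16

16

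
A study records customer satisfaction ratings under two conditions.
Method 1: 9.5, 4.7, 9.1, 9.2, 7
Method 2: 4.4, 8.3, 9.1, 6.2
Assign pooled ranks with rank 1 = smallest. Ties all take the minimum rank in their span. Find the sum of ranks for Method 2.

Sorted (ascending): 4.4, 4.7, 6.2, 7, 8.3, 9.1, 9.1, 9.2, 9.5
The 2 values of 9.1 occupy positions 6–7 → each gets rank 6.
Method 2 values → pooled ranks: 4.4→1, 8.3→5, 9.1→6, 6.2→3
Rank sum = 1 + 5 + 6 + 3 = 15

15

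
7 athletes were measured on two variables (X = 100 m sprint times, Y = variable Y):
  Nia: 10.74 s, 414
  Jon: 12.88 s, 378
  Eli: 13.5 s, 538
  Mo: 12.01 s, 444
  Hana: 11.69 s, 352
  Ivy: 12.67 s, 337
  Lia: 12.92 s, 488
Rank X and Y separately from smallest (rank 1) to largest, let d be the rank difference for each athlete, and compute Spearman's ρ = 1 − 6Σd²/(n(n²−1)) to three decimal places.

Ranks of variable 1: 1, 5, 7, 3, 2, 4, 6
Ranks of variable 2: 4, 3, 7, 5, 2, 1, 6
d = r₁ − r₂: -3, 2, 0, -2, 0, 3, 0
d²: 9, 4, 0, 4, 0, 9, 0; Σd² = 26
ρ = 1 − 6·26/(7·48) = 1 − 156/336 = 0.536

0.536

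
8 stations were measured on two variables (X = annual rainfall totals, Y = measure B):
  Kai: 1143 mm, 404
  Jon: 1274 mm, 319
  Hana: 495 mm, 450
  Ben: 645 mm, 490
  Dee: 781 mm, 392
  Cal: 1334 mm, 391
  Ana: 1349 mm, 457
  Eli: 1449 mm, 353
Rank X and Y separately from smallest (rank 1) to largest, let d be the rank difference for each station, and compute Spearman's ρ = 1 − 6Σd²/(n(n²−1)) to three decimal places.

-0.476

Ranks of variable 1: 4, 5, 1, 2, 3, 6, 7, 8
Ranks of variable 2: 5, 1, 6, 8, 4, 3, 7, 2
d = r₁ − r₂: -1, 4, -5, -6, -1, 3, 0, 6
d²: 1, 16, 25, 36, 1, 9, 0, 36; Σd² = 124
ρ = 1 − 6·124/(8·63) = 1 − 744/504 = -0.476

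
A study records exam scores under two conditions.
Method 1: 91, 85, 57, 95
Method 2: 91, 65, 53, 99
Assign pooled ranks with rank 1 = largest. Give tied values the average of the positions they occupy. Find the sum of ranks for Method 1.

Sorted (descending): 99, 95, 91, 91, 85, 65, 57, 53
The 2 values of 91 occupy positions 3–4 → average rank (3+4)/2 = 3.5.
Method 1 values → pooled ranks: 91→3.5, 85→5, 57→7, 95→2
Rank sum = 3.5 + 5 + 7 + 2 = 17.5

17.5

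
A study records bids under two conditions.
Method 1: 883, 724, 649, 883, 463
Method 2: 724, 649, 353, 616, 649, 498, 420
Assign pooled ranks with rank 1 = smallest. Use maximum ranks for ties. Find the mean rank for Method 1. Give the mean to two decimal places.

9.00

Sorted (ascending): 353, 420, 463, 498, 616, 649, 649, 649, 724, 724, 883, 883
The 3 values of 649 occupy positions 6–8 → each gets rank 8.
The 2 values of 724 occupy positions 9–10 → each gets rank 10.
The 2 values of 883 occupy positions 11–12 → each gets rank 12.
Method 1 values → pooled ranks: 883→12, 724→10, 649→8, 883→12, 463→3
Mean rank = (12 + 10 + 8 + 12 + 3) / 5 = 9.00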